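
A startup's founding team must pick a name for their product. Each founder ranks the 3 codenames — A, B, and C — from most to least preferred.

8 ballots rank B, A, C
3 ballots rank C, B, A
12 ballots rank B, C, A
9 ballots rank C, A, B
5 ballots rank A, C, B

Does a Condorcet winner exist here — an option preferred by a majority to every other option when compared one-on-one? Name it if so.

Head-to-head results (37 voters total):
A vs B: B wins 23–14.
A vs C: C wins 24–13.
B vs C: B wins 20–17.
B beats each rival — A (23–14), C (20–17) — so B is the Condorcet winner.

B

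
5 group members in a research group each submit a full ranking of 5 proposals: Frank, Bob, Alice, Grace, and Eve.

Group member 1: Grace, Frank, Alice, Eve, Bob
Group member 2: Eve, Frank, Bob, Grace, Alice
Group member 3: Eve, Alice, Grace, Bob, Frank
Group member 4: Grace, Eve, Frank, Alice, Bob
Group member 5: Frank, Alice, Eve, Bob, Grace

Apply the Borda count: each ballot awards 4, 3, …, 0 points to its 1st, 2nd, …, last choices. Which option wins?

Eve

Borda scores:
  Frank: 3 + 3 + 0 + 2 + 4 = 12
  Bob: 0 + 2 + 1 + 0 + 1 = 4
  Alice: 2 + 0 + 3 + 1 + 3 = 9
  Grace: 4 + 1 + 2 + 4 + 0 = 11
  Eve: 1 + 4 + 4 + 3 + 2 = 14
Eve has the highest total.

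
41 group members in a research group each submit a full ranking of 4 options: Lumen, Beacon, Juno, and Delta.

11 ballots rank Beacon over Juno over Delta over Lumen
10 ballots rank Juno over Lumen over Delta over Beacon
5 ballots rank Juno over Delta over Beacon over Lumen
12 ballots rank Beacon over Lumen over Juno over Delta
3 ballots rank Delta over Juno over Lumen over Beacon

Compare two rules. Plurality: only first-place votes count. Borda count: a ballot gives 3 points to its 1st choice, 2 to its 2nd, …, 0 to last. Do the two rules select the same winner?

No

Plurality first-place counts: Lumen 0, Beacon 23, Juno 15, Delta 3 → Beacon.
Borda totals: Lumen 47, Beacon 74, Juno 85, Delta 40 → Juno.
The two rules disagree: plurality picks Beacon, Borda picks Juno.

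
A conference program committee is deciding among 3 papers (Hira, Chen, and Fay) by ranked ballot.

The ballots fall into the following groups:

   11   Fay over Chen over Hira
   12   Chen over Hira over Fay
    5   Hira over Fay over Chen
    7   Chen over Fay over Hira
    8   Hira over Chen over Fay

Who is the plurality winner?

First-place vote totals:
  Hira: 13
  Chen: 19
  Fay: 11
Chen has the most first-place votes.

Chen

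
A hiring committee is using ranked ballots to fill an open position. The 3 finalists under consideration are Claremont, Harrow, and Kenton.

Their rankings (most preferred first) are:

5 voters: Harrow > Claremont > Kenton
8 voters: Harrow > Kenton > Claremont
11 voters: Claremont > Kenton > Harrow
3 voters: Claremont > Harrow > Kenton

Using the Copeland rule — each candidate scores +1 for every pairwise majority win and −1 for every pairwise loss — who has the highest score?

Pairwise results:
  Claremont vs Harrow: Claremont wins 14–13.
  Claremont vs Kenton: Claremont wins 19–8.
  Harrow vs Kenton: Harrow wins 16–11.
Copeland scores (wins − losses):
  Claremont: 2 − 0 = 2
  Harrow: 1 − 1 = 0
  Kenton: 0 − 2 = -2
Claremont has the best Copeland score.

Claremont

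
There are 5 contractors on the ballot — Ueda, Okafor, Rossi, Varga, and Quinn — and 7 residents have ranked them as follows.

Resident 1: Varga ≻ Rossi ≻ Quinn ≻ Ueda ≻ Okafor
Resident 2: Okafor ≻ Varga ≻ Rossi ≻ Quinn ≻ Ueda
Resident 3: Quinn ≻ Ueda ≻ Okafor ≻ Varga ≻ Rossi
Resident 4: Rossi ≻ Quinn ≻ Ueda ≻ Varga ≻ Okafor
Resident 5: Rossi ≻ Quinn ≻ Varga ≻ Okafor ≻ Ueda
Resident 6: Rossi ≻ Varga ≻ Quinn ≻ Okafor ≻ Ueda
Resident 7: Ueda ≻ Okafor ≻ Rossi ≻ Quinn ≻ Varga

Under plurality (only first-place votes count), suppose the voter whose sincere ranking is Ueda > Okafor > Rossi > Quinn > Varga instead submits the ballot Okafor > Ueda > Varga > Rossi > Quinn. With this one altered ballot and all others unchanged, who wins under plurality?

First-place totals with the altered ballot: Ueda 0, Okafor 2, Rossi 3, Varga 1, Quinn 1.
The winner is unchanged: still Rossi.

Rossi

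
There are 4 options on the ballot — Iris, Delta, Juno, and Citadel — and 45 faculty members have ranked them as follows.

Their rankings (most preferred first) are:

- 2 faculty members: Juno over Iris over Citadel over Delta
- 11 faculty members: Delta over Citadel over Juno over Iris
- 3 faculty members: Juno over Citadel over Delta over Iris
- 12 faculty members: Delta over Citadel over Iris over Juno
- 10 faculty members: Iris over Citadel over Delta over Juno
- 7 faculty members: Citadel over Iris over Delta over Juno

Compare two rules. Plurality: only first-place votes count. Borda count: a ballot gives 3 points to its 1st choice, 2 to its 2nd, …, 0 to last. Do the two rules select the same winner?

No

Plurality first-place counts: Iris 10, Delta 23, Juno 5, Citadel 7 → Delta.
Borda totals: Iris 60, Delta 89, Juno 26, Citadel 95 → Citadel.
The two rules disagree: plurality picks Delta, Borda picks Citadel.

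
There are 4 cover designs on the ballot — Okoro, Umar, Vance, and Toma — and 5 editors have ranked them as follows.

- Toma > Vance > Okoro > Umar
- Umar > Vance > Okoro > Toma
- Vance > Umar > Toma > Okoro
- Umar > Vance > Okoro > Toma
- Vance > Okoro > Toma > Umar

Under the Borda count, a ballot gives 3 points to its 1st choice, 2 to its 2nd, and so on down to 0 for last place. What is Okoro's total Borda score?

Borda scores:
  Okoro: 1 + 1 + 0 + 1 + 2 = 5
  Umar: 0 + 3 + 2 + 3 + 0 = 8
  Vance: 2 + 2 + 3 + 2 + 3 = 12
  Toma: 3 + 0 + 1 + 0 + 1 = 5

5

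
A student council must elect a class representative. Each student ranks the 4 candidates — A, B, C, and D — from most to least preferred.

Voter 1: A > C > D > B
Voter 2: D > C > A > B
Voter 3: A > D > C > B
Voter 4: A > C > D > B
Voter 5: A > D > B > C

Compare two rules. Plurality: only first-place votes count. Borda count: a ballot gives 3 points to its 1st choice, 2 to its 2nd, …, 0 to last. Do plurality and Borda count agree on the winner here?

Plurality first-place counts: A 4, B 0, C 0, D 1 → A.
Borda totals: A 13, B 1, C 7, D 9 → A.
The two rules agree on A.

Yes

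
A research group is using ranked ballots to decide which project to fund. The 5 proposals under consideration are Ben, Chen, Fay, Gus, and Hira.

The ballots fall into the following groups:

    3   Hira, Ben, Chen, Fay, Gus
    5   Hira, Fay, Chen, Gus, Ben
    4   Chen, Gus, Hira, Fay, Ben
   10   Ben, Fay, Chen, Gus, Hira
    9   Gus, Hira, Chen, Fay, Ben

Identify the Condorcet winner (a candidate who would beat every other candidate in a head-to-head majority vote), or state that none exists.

There is no Condorcet winner

Head-to-head results (31 voters total):
Ben vs Chen: Chen wins 18–13.
Ben vs Fay: Fay wins 18–13.
Ben vs Gus: Gus wins 18–13.
Ben vs Hira: Hira wins 21–10.
Chen vs Fay: Chen wins 16–15.
Chen vs Gus: Chen wins 22–9.
Chen vs Hira: Hira wins 17–14.
Fay vs Gus: Fay wins 18–13.
Fay vs Hira: Hira wins 21–10.
Gus vs Hira: Gus wins 23–8.
No candidate beats all others: Chen beats Gus beats Hira beats Chen, a majority cycle.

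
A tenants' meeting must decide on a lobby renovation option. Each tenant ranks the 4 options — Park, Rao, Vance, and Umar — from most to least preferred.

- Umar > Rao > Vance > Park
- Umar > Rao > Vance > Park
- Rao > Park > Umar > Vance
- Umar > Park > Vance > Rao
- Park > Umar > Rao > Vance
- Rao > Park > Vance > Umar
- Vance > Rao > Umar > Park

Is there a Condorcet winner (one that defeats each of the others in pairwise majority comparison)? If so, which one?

Head-to-head results (7 voters total):
Park vs Rao: Rao wins 5–2.
Park vs Vance: Park wins 4–3.
Park vs Umar: Umar wins 4–3.
Rao vs Vance: Rao wins 5–2.
Rao vs Umar: Umar wins 4–3.
Vance vs Umar: Umar wins 5–2.
Umar beats each rival — Park (4–3), Rao (4–3), Vance (5–2) — so Umar is the Condorcet winner.

Umar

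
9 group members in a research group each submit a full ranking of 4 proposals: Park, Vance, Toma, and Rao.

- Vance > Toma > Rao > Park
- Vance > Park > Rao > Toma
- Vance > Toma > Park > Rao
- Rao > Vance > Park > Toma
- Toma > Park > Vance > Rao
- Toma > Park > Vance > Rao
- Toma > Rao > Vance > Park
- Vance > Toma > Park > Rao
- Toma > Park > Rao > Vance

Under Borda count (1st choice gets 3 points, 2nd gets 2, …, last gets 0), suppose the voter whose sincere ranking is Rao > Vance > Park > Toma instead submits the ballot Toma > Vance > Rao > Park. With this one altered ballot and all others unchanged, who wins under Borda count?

Borda totals with the altered ballot: Park 10, Vance 17, Toma 21, Rao 6.
The winner is unchanged: still Toma.

Toma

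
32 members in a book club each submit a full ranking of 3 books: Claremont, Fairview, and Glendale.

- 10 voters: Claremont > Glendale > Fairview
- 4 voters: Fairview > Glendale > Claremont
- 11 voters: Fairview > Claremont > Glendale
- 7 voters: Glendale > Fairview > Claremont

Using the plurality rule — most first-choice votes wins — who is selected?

Fairview

First-place vote totals:
  Claremont: 10
  Fairview: 15
  Glendale: 7
Fairview has the most first-place votes.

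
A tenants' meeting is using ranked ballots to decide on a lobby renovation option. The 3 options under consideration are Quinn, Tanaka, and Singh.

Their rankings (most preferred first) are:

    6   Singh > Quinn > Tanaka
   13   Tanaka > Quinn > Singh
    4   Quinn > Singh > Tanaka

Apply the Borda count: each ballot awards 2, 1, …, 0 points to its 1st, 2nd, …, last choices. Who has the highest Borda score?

Quinn

Borda scores:
  Quinn: 6·1 + 13·1 + 4·2 = 27
  Tanaka: 6·0 + 13·2 + 4·0 = 26
  Singh: 6·2 + 13·0 + 4·1 = 16
Quinn has the highest total.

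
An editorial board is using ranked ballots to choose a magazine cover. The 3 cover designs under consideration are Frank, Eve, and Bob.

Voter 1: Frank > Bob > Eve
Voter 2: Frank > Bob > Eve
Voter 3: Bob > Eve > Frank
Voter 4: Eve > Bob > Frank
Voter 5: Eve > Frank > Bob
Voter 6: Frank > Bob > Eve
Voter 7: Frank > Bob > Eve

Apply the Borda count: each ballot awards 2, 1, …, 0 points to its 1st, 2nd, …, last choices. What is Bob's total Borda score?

7

Borda scores:
  Frank: 2 + 2 + 0 + 0 + 1 + 2 + 2 = 9
  Eve: 0 + 0 + 1 + 2 + 2 + 0 + 0 = 5
  Bob: 1 + 1 + 2 + 1 + 0 + 1 + 1 = 7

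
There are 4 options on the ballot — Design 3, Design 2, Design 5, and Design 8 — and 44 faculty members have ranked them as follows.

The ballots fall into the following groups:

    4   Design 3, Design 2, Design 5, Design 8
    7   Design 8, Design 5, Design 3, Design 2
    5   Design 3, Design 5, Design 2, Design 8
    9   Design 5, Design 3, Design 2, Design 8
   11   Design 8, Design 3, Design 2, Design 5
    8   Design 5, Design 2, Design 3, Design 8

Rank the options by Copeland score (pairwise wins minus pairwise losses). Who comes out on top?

Design 5

Pairwise results:
  Design 3 vs Design 2: Design 3 wins 36–8.
  Design 3 vs Design 5: Design 5 wins 24–20.
  Design 3 vs Design 8: Design 3 wins 26–18.
  Design 2 vs Design 5: Design 5 wins 29–15.
  Design 2 vs Design 8: Design 2 wins 26–18.
  Design 5 vs Design 8: Design 5 wins 26–18.
Copeland scores (wins − losses):
  Design 3: 2 − 1 = 1
  Design 2: 1 − 2 = -1
  Design 5: 3 − 0 = 3
  Design 8: 0 − 3 = -3
Design 5 has the best Copeland score.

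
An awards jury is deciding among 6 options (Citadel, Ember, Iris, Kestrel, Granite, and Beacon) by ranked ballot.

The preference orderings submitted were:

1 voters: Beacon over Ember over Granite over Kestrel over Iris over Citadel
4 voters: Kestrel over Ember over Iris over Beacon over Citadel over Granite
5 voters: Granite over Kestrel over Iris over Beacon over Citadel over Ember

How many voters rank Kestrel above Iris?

10

Ballots ranking Kestrel above Iris: 1+4+5 = 10.
Ballots ranking Iris above Kestrel: 0.
So 10 of 10 voters prefer Kestrel to Iris.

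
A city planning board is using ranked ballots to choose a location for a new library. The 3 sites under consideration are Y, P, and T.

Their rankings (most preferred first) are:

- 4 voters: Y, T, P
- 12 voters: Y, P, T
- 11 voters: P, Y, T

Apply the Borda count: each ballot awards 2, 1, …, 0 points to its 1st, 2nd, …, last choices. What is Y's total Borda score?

43

Borda scores:
  Y: 4·2 + 12·2 + 11·1 = 43
  P: 4·0 + 12·1 + 11·2 = 34
  T: 4·1 + 12·0 + 11·0 = 4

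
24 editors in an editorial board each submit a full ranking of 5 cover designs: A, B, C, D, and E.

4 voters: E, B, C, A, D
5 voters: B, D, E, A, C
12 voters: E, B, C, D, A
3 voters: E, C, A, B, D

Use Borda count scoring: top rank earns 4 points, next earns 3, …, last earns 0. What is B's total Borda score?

Borda scores:
  A: 4·1 + 5·1 + 12·0 + 3·2 = 15
  B: 4·3 + 5·4 + 12·3 + 3·1 = 71
  C: 4·2 + 5·0 + 12·2 + 3·3 = 41
  D: 4·0 + 5·3 + 12·1 + 3·0 = 27
  E: 4·4 + 5·2 + 12·4 + 3·4 = 86

71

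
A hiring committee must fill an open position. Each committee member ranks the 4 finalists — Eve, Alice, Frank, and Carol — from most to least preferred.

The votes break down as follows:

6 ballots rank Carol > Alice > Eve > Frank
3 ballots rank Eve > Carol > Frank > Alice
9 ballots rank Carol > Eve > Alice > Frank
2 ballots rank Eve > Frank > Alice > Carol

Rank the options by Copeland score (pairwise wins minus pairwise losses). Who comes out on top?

Carol

Pairwise results:
  Eve vs Alice: Eve wins 14–6.
  Eve vs Frank: Eve wins 20–0.
  Eve vs Carol: Carol wins 15–5.
  Alice vs Frank: Alice wins 15–5.
  Alice vs Carol: Carol wins 18–2.
  Frank vs Carol: Carol wins 18–2.
Copeland scores (wins − losses):
  Eve: 2 − 1 = 1
  Alice: 1 − 2 = -1
  Frank: 0 − 3 = -3
  Carol: 3 − 0 = 3
Carol has the best Copeland score.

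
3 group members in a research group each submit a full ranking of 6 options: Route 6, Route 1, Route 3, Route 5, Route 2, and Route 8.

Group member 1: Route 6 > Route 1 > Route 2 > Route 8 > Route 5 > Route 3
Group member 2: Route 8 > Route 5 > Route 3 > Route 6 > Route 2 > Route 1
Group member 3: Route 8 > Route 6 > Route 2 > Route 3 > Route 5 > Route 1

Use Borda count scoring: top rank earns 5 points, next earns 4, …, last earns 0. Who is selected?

Borda scores:
  Route 6: 5 + 2 + 4 = 11
  Route 1: 4 + 0 + 0 = 4
  Route 3: 0 + 3 + 2 = 5
  Route 5: 1 + 4 + 1 = 6
  Route 2: 3 + 1 + 3 = 7
  Route 8: 2 + 5 + 5 = 12
Route 8 has the highest total.

Route 8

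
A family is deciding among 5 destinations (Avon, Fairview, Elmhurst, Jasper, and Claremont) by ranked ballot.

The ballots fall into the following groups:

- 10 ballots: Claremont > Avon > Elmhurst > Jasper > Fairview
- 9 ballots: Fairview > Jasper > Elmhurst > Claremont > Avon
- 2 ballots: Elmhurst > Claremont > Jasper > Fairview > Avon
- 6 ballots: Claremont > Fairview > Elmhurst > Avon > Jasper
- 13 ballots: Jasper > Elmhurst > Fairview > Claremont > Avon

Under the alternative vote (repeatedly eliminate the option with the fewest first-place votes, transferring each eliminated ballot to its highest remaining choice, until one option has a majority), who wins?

Jasper

Round 1: Claremont 16, Jasper 13, Fairview 9, Elmhurst 2, Avon 0. Avon has the fewest and is eliminated.
Round 2: Claremont 16, Jasper 13, Fairview 9, Elmhurst 2. Elmhurst has the fewest and is eliminated.
Round 3: Claremont 18, Jasper 13, Fairview 9. Fairview has the fewest and is eliminated.
Round 4: Jasper 22, Claremont 18. Jasper has a majority.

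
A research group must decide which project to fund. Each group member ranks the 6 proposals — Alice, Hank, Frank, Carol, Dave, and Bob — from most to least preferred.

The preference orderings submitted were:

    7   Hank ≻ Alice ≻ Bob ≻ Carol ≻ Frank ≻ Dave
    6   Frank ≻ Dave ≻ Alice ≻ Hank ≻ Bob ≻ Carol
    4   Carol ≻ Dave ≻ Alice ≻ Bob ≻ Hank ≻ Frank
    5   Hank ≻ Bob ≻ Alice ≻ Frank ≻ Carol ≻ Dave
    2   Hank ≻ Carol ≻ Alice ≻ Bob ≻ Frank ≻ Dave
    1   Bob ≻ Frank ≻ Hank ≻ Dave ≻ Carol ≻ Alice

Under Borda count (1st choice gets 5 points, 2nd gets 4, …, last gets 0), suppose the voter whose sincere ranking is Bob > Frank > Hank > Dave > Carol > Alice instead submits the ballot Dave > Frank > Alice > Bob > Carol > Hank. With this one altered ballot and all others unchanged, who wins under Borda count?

Hank

Borda totals with the altered ballot: Alice 82, Hank 86, Frank 53, Carol 48, Dave 45, Bob 61.
The winner is unchanged: still Hank.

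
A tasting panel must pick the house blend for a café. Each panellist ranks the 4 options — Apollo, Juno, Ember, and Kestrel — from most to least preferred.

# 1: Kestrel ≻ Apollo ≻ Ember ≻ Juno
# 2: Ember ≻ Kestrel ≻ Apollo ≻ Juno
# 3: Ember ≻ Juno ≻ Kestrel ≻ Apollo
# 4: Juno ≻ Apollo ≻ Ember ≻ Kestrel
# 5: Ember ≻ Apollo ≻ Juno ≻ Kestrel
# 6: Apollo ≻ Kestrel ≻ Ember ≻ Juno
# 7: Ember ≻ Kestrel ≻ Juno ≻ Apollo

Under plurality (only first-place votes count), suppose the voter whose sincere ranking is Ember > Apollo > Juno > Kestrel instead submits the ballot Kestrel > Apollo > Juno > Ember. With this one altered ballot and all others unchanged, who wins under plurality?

Ember

First-place totals with the altered ballot: Apollo 1, Juno 1, Ember 3, Kestrel 2.
The winner is unchanged: still Ember.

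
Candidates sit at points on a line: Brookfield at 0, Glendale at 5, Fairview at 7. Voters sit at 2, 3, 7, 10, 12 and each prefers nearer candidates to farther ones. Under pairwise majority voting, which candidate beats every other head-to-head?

With single-peaked preferences on a line, the Condorcet winner is the candidate closest to the median voter.
The median voter (position 7) is closest to Fairview at 7.
Check: Fairview vs Brookfield — voters closer to Fairview: 3 of 5.

Fairview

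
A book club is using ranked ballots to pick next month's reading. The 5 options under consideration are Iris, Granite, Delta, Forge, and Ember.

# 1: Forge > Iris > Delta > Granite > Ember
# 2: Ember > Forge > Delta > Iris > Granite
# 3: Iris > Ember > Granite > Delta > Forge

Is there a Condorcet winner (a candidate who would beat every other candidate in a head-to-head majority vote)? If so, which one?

No Condorcet winner

Head-to-head results (3 voters total):
Iris vs Granite: Iris wins 3–0.
Iris vs Delta: Iris wins 2–1.
Iris vs Forge: Forge wins 2–1.
Iris vs Ember: Iris wins 2–1.
Granite vs Delta: Delta wins 2–1.
Granite vs Forge: Forge wins 2–1.
Granite vs Ember: Ember wins 2–1.
Delta vs Forge: Forge wins 2–1.
Delta vs Ember: Ember wins 2–1.
Forge vs Ember: Ember wins 2–1.
No candidate beats all others: Iris beats Ember beats Forge beats Iris, a majority cycle.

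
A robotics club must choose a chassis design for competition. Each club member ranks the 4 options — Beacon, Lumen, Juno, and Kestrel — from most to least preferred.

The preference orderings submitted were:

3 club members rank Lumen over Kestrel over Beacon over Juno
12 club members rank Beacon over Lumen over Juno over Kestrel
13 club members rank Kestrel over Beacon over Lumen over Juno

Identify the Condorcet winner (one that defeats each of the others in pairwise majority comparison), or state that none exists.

Head-to-head results (28 voters total):
Beacon vs Lumen: Beacon wins 25–3.
Beacon vs Juno: Beacon wins 28–0.
Beacon vs Kestrel: Kestrel wins 16–12.
Lumen vs Juno: Lumen wins 28–0.
Lumen vs Kestrel: Lumen wins 15–13.
Juno vs Kestrel: Kestrel wins 16–12.
No candidate beats all others: Beacon beats Lumen beats Kestrel beats Beacon, a majority cycle.

No Condorcet winner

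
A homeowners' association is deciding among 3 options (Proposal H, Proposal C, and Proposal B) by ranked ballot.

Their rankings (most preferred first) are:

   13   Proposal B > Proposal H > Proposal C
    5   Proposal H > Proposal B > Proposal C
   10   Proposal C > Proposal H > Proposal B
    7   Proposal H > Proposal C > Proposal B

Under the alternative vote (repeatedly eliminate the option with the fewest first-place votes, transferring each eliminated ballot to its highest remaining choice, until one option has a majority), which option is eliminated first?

Round 1: Proposal B 13, Proposal H 12, Proposal C 10. Proposal C has the fewest and is eliminated.
Round 2: Proposal H 22, Proposal B 13. Proposal H has a majority.

Proposal C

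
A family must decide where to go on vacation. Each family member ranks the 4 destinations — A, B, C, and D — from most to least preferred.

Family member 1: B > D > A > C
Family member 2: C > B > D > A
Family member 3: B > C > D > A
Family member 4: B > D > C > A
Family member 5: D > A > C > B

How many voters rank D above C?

Ballots ranking D above C: 3.
Ballots ranking C above D: 2.
So 3 of 5 voters prefer D to C.

3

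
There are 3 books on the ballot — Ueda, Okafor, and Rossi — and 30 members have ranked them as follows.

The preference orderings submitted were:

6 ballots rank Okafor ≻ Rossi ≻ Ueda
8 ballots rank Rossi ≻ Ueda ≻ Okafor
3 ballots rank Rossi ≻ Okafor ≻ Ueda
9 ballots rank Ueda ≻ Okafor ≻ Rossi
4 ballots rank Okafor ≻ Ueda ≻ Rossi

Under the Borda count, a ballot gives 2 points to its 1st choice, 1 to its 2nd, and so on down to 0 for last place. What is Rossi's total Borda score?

Borda scores:
  Ueda: 6·0 + 8·1 + 3·0 + 9·2 + 4·1 = 30
  Okafor: 6·2 + 8·0 + 3·1 + 9·1 + 4·2 = 32
  Rossi: 6·1 + 8·2 + 3·2 + 9·0 + 4·0 = 28

28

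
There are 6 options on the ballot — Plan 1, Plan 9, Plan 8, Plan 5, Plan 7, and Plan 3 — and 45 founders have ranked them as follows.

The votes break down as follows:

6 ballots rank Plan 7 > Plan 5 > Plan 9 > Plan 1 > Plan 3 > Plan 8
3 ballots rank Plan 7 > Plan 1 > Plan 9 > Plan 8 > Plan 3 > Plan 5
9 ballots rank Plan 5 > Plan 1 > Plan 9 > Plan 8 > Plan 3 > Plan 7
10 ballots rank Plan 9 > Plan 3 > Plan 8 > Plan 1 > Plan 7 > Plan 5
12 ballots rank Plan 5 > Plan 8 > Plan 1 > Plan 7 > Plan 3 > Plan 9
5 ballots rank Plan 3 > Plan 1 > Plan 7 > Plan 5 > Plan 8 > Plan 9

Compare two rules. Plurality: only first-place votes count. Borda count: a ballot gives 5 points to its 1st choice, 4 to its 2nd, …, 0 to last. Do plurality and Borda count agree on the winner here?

Yes

Plurality first-place counts: Plan 1 0, Plan 9 10, Plan 8 0, Plan 5 21, Plan 7 9, Plan 3 5 → Plan 5.
Borda totals: Plan 1 136, Plan 9 104, Plan 8 107, Plan 5 139, Plan 7 94, Plan 3 95 → Plan 5.
The two rules agree on Plan 5.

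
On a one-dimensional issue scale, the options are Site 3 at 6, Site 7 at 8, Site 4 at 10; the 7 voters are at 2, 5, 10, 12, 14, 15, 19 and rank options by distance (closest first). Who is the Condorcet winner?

Site 4

With single-peaked preferences on a line, the Condorcet winner is the candidate closest to the median voter.
The median voter (position 12) is closest to Site 4 at 10.
Check: Site 4 vs Site 7 — voters closer to Site 4: 5 of 7.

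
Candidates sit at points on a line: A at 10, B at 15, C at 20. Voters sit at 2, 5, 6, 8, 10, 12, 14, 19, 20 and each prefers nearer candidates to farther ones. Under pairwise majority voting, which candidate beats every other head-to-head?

A

With single-peaked preferences on a line, the Condorcet winner is the candidate closest to the median voter.
The median voter (position 10) is closest to A at 10.
Check: A vs B — voters closer to A: 6 of 9.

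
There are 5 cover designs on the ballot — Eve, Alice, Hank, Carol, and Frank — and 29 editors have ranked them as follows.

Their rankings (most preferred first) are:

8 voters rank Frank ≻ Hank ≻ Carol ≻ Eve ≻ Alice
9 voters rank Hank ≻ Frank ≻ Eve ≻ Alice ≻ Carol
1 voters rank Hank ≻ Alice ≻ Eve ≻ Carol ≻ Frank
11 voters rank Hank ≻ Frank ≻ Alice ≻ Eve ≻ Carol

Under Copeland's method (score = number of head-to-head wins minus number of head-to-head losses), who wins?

Pairwise results:
  Eve vs Alice: Eve wins 17–12.
  Eve vs Hank: Hank wins 29–0.
  Eve vs Carol: Eve wins 21–8.
  Eve vs Frank: Frank wins 28–1.
  Alice vs Hank: Hank wins 29–0.
  Alice vs Carol: Alice wins 21–8.
  Alice vs Frank: Frank wins 28–1.
  Hank vs Carol: Hank wins 29–0.
  Hank vs Frank: Hank wins 21–8.
  Carol vs Frank: Frank wins 28–1.
Copeland scores (wins − losses):
  Eve: 2 − 2 = 0
  Alice: 1 − 3 = -2
  Hank: 4 − 0 = 4
  Carol: 0 − 4 = -4
  Frank: 3 − 1 = 2
Hank has the best Copeland score.

Hank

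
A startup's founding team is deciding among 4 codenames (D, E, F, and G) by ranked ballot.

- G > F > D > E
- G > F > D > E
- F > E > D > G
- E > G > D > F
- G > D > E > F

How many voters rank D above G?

1

Ballots ranking D above G: 1.
Ballots ranking G above D: 4.
So 1 of 5 voters prefer D to G.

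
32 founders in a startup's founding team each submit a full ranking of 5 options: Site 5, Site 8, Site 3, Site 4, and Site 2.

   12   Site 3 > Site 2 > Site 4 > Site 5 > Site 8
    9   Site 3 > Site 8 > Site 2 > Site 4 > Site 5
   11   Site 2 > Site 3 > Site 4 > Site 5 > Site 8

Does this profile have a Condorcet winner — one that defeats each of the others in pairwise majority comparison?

Yes

Head-to-head results (32 voters total):
Site 5 vs Site 8: Site 5 wins 23–9.
Site 5 vs Site 3: Site 3 wins 32–0.
Site 5 vs Site 4: Site 4 wins 32–0.
Site 5 vs Site 2: Site 2 wins 32–0.
Site 8 vs Site 3: Site 3 wins 32–0.
Site 8 vs Site 4: Site 4 wins 23–9.
Site 8 vs Site 2: Site 2 wins 23–9.
Site 3 vs Site 4: Site 3 wins 32–0.
Site 3 vs Site 2: Site 3 wins 21–11.
Site 4 vs Site 2: Site 2 wins 32–0.
Site 3 beats each rival — Site 5 (32–0), Site 8 (32–0), Site 4 (32–0), Site 2 (21–11) — so Site 3 is the Condorcet winner.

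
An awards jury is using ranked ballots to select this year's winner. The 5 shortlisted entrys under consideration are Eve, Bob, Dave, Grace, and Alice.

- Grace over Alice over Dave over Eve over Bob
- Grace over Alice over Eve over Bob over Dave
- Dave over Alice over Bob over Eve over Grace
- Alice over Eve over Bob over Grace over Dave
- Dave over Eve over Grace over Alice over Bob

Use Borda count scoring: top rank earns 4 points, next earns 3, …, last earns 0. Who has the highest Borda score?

Alice

Borda scores:
  Eve: 1 + 2 + 1 + 3 + 3 = 10
  Bob: 0 + 1 + 2 + 2 + 0 = 5
  Dave: 2 + 0 + 4 + 0 + 4 = 10
  Grace: 4 + 4 + 0 + 1 + 2 = 11
  Alice: 3 + 3 + 3 + 4 + 1 = 14
Alice has the highest total.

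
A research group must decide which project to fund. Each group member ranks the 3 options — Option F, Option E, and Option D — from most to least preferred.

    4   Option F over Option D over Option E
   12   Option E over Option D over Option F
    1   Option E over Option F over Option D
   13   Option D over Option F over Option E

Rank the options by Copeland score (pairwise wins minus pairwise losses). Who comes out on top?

Option D

Pairwise results:
  Option F vs Option E: Option F wins 17–13.
  Option F vs Option D: Option D wins 25–5.
  Option E vs Option D: Option D wins 17–13.
Copeland scores (wins − losses):
  Option F: 1 − 1 = 0
  Option E: 0 − 2 = -2
  Option D: 2 − 0 = 2
Option D has the best Copeland score.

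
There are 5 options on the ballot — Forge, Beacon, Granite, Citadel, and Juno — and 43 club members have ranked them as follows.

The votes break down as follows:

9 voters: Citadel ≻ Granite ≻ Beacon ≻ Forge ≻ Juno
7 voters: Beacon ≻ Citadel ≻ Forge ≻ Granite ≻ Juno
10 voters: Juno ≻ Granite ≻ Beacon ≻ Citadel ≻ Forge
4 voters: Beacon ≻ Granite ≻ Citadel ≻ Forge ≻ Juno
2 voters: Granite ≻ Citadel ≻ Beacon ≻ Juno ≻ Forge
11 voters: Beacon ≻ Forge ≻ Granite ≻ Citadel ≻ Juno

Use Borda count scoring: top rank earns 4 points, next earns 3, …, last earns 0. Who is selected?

Borda scores:
  Forge: 9·1 + 7·2 + 10·0 + 4·1 + 2·0 + 11·3 = 60
  Beacon: 9·2 + 7·4 + 10·2 + 4·4 + 2·2 + 11·4 = 130
  Granite: 9·3 + 7·1 + 10·3 + 4·3 + 2·4 + 11·2 = 106
  Citadel: 9·4 + 7·3 + 10·1 + 4·2 + 2·3 + 11·1 = 92
  Juno: 9·0 + 7·0 + 10·4 + 4·0 + 2·1 + 11·0 = 42
Beacon has the highest total.

Beacon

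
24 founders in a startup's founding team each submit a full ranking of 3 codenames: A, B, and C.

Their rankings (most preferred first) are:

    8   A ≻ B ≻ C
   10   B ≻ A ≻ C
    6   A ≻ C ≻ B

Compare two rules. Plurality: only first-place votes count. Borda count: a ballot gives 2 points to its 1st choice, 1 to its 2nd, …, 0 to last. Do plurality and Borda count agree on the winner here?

Plurality first-place counts: A 14, B 10, C 0 → A.
Borda totals: A 38, B 28, C 6 → A.
The two rules agree on A.

Yes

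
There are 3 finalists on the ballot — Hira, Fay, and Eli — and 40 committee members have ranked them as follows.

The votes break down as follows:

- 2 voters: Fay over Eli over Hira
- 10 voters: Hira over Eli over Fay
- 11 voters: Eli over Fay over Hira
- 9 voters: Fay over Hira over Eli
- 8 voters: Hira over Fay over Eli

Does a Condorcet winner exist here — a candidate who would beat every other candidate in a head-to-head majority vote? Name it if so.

Head-to-head results (40 voters total):
Hira vs Fay: Fay wins 22–18.
Hira vs Eli: Hira wins 27–13.
Fay vs Eli: Eli wins 21–19.
No candidate beats all others: Hira beats Eli beats Fay beats Hira, a majority cycle.

None — there is no Condorcet winner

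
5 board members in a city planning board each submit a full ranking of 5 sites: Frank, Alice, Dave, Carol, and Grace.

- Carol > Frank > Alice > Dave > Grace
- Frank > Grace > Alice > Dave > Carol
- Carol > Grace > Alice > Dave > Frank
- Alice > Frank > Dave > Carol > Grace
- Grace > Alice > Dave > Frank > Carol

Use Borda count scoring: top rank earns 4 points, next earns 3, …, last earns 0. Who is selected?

Alice

Borda scores:
  Frank: 3 + 4 + 0 + 3 + 1 = 11
  Alice: 2 + 2 + 2 + 4 + 3 = 13
  Dave: 1 + 1 + 1 + 2 + 2 = 7
  Carol: 4 + 0 + 4 + 1 + 0 = 9
  Grace: 0 + 3 + 3 + 0 + 4 = 10
Alice has the highest total.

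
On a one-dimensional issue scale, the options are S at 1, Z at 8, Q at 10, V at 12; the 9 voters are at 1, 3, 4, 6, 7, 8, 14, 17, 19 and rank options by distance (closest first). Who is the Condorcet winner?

With single-peaked preferences on a line, the Condorcet winner is the candidate closest to the median voter.
The median voter (position 7) is closest to Z at 8.
Check: Z vs S — voters closer to Z: 6 of 9.

Z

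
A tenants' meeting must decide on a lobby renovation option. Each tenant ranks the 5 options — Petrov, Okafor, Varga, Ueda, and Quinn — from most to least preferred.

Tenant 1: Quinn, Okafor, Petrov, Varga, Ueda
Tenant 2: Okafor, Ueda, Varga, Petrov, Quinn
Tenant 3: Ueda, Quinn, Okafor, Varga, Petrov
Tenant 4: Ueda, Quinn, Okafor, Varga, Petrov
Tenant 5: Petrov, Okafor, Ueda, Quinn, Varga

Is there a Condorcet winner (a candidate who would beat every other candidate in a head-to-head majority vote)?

Head-to-head results (5 voters total):
Petrov vs Okafor: Okafor wins 4–1.
Petrov vs Varga: Varga wins 3–2.
Petrov vs Ueda: Ueda wins 3–2.
Petrov vs Quinn: Quinn wins 3–2.
Okafor vs Varga: Okafor wins 5–0.
Okafor vs Ueda: Okafor wins 3–2.
Okafor vs Quinn: Quinn wins 3–2.
Varga vs Ueda: Ueda wins 4–1.
Varga vs Quinn: Quinn wins 4–1.
Ueda vs Quinn: Ueda wins 4–1.
No candidate beats all others: Okafor beats Ueda beats Quinn beats Okafor, a majority cycle.

No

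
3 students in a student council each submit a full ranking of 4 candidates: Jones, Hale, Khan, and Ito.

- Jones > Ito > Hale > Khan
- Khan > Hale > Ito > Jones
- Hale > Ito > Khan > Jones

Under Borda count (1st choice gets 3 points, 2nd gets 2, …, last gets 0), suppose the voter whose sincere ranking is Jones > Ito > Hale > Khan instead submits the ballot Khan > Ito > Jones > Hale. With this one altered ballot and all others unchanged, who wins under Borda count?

Khan

Borda totals with the altered ballot: Jones 1, Hale 5, Khan 7, Ito 5.
The switch changes the winner from Hale to Khan.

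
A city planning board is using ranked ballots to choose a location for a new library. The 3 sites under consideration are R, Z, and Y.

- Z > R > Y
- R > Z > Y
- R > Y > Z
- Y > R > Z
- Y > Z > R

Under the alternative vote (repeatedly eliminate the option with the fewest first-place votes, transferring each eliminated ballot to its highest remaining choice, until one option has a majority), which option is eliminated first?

Z

Round 1: R 2, Y 2, Z 1. Z has the fewest and is eliminated.
Round 2: R 3, Y 2. R has a majority.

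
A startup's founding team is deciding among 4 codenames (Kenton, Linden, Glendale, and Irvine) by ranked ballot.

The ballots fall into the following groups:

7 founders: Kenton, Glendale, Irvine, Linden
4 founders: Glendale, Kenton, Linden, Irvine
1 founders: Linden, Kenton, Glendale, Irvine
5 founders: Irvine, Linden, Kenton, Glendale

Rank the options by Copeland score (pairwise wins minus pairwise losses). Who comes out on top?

Pairwise results:
  Kenton vs Linden: Kenton wins 11–6.
  Kenton vs Glendale: Kenton wins 13–4.
  Kenton vs Irvine: Kenton wins 12–5.
  Linden vs Glendale: Glendale wins 11–6.
  Linden vs Irvine: Irvine wins 12–5.
  Glendale vs Irvine: Glendale wins 12–5.
Copeland scores (wins − losses):
  Kenton: 3 − 0 = 3
  Linden: 0 − 3 = -3
  Glendale: 2 − 1 = 1
  Irvine: 1 − 2 = -1
Kenton has the best Copeland score.

Kenton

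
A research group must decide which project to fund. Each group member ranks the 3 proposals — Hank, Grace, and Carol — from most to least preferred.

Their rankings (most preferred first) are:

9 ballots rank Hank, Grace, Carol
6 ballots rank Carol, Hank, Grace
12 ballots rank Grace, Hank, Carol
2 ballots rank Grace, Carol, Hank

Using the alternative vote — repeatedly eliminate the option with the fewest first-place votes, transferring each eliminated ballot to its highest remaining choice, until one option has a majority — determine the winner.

Hank

Round 1: Grace 14, Hank 9, Carol 6. Carol has the fewest and is eliminated.
Round 2: Hank 15, Grace 14. Hank has a majority.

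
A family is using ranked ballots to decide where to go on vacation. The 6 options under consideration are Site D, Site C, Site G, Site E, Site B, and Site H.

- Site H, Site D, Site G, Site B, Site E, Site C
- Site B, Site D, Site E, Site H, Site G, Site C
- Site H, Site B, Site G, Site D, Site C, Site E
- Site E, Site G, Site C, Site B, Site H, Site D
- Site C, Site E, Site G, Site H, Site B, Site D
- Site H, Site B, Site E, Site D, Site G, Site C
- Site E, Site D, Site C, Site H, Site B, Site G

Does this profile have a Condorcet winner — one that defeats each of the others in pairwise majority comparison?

No

Head-to-head results (7 voters total):
Site D vs Site C: Site D wins 5–2.
Site D vs Site G: Site D wins 4–3.
Site D vs Site E: Site E wins 4–3.
Site D vs Site B: Site B wins 5–2.
Site D vs Site H: Site H wins 5–2.
Site C vs Site G: Site G wins 5–2.
Site C vs Site E: Site E wins 5–2.
Site C vs Site B: Site B wins 4–3.
Site C vs Site H: Site H wins 4–3.
Site G vs Site E: Site E wins 5–2.
Site G vs Site B: Site B wins 4–3.
Site G vs Site H: Site H wins 5–2.
Site E vs Site B: Site B wins 4–3.
Site E vs Site H: Site E wins 4–3.
Site B vs Site H: Site H wins 5–2.
No candidate beats all others: Site E beats Site H beats Site B beats Site E, a majority cycle.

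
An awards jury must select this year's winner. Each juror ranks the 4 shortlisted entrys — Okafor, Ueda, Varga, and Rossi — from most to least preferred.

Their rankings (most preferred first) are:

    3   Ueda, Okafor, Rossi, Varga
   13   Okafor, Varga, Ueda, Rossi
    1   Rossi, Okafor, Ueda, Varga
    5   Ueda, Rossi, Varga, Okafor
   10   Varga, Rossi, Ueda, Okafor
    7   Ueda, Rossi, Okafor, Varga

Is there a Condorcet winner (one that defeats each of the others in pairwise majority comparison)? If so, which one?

Head-to-head results (39 voters total):
Okafor vs Ueda: Ueda wins 25–14.
Okafor vs Varga: Okafor wins 24–15.
Okafor vs Rossi: Rossi wins 23–16.
Ueda vs Varga: Varga wins 23–16.
Ueda vs Rossi: Ueda wins 28–11.
Varga vs Rossi: Varga wins 23–16.
No candidate beats all others: Okafor beats Varga beats Ueda beats Okafor, a majority cycle.

No Condorcet winner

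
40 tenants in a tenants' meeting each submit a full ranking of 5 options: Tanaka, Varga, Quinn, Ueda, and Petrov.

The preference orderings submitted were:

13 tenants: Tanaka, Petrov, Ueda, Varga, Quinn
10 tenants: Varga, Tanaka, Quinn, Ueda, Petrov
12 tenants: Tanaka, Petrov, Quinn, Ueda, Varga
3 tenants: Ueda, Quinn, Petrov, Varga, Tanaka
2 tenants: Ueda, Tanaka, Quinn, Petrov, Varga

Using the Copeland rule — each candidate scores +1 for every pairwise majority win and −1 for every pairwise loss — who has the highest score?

Pairwise results:
  Tanaka vs Varga: Tanaka wins 27–13.
  Tanaka vs Quinn: Tanaka wins 37–3.
  Tanaka vs Ueda: Tanaka wins 35–5.
  Tanaka vs Petrov: Tanaka wins 37–3.
  Varga vs Quinn: Varga wins 23–17.
  Varga vs Ueda: Ueda wins 30–10.
  Varga vs Petrov: Petrov wins 30–10.
  Quinn vs Ueda: Quinn wins 22–18.
  Quinn vs Petrov: Petrov wins 25–15.
  Ueda vs Petrov: Petrov wins 25–15.
Copeland scores (wins − losses):
  Tanaka: 4 − 0 = 4
  Varga: 1 − 3 = -2
  Quinn: 1 − 3 = -2
  Ueda: 1 − 3 = -2
  Petrov: 3 − 1 = 2
Tanaka has the best Copeland score.

Tanaka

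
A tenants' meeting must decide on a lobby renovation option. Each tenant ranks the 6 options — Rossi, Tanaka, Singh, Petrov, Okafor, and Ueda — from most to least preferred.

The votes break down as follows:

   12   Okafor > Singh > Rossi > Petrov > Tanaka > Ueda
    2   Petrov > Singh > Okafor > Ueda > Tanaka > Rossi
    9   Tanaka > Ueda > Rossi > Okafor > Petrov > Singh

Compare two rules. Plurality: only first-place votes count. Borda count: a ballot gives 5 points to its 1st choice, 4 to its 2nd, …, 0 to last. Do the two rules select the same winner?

Yes

Plurality first-place counts: Rossi 0, Tanaka 9, Singh 0, Petrov 2, Okafor 12, Ueda 0 → Okafor.
Borda totals: Rossi 63, Tanaka 59, Singh 56, Petrov 43, Okafor 84, Ueda 40 → Okafor.
The two rules agree on Okafor.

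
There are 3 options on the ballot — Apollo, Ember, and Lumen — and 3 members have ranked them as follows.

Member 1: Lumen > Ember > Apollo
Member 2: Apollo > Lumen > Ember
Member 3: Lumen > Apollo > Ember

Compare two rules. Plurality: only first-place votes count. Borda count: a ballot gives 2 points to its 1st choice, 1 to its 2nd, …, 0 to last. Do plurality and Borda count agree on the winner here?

Yes

Plurality first-place counts: Apollo 1, Ember 0, Lumen 2 → Lumen.
Borda totals: Apollo 3, Ember 1, Lumen 5 → Lumen.
The two rules agree on Lumen.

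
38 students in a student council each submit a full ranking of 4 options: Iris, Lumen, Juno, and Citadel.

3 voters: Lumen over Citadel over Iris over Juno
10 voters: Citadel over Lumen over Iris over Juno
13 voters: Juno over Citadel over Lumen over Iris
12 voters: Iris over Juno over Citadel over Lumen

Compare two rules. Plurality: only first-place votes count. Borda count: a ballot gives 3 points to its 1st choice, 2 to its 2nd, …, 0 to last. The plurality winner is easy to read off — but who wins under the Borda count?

Citadel

Plurality first-place counts: Iris 12, Lumen 3, Juno 13, Citadel 10 → Juno.
Borda totals: Iris 49, Lumen 42, Juno 63, Citadel 74 → Citadel.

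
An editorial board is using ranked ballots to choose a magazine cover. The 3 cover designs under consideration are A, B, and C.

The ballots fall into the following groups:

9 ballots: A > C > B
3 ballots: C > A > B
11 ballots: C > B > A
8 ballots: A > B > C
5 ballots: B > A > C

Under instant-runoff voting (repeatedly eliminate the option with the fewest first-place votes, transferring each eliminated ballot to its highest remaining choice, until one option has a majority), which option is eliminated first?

B

Round 1: A 17, C 14, B 5. B has the fewest and is eliminated.
Round 2: A 22, C 14. A has a majority.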